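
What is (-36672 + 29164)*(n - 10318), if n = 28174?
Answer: -134062848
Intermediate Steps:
(-36672 + 29164)*(n - 10318) = (-36672 + 29164)*(28174 - 10318) = -7508*17856 = -134062848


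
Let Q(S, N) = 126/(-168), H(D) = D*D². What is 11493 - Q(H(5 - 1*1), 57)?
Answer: 45975/4 ≈ 11494.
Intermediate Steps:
H(D) = D³
Q(S, N) = -¾ (Q(S, N) = 126*(-1/168) = -¾)
11493 - Q(H(5 - 1*1), 57) = 11493 - 1*(-¾) = 11493 + ¾ = 45975/4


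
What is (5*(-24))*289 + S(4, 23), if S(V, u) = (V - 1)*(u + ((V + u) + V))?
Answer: -34518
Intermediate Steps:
S(V, u) = (-1 + V)*(2*V + 2*u) (S(V, u) = (-1 + V)*(u + (u + 2*V)) = (-1 + V)*(2*V + 2*u))
(5*(-24))*289 + S(4, 23) = (5*(-24))*289 + (-2*4 - 2*23 + 2*4² + 2*4*23) = -120*289 + (-8 - 46 + 2*16 + 184) = -34680 + (-8 - 46 + 32 + 184) = -34680 + 162 = -34518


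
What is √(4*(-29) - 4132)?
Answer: 6*I*√118 ≈ 65.177*I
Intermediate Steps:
√(4*(-29) - 4132) = √(-116 - 4132) = √(-4248) = 6*I*√118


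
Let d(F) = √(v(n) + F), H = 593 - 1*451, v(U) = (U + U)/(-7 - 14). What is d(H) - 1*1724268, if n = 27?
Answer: -1724268 + 4*√427/7 ≈ -1.7243e+6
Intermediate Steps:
v(U) = -2*U/21 (v(U) = (2*U)/(-21) = (2*U)*(-1/21) = -2*U/21)
H = 142 (H = 593 - 451 = 142)
d(F) = √(-18/7 + F) (d(F) = √(-2/21*27 + F) = √(-18/7 + F))
d(H) - 1*1724268 = √(-126 + 49*142)/7 - 1*1724268 = √(-126 + 6958)/7 - 1724268 = √6832/7 - 1724268 = (4*√427)/7 - 1724268 = 4*√427/7 - 1724268 = -1724268 + 4*√427/7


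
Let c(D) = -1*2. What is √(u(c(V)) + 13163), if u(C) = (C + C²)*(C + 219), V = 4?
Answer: √13597 ≈ 116.61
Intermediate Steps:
c(D) = -2
u(C) = (219 + C)*(C + C²) (u(C) = (C + C²)*(219 + C) = (219 + C)*(C + C²))
√(u(c(V)) + 13163) = √(-2*(219 + (-2)² + 220*(-2)) + 13163) = √(-2*(219 + 4 - 440) + 13163) = √(-2*(-217) + 13163) = √(434 + 13163) = √13597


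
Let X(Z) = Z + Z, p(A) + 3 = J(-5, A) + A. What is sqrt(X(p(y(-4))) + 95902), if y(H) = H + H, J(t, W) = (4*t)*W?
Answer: 10*sqrt(962) ≈ 310.16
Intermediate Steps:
J(t, W) = 4*W*t
y(H) = 2*H
p(A) = -3 - 19*A (p(A) = -3 + (4*A*(-5) + A) = -3 + (-20*A + A) = -3 - 19*A)
X(Z) = 2*Z
sqrt(X(p(y(-4))) + 95902) = sqrt(2*(-3 - 38*(-4)) + 95902) = sqrt(2*(-3 - 19*(-8)) + 95902) = sqrt(2*(-3 + 152) + 95902) = sqrt(2*149 + 95902) = sqrt(298 + 95902) = sqrt(96200) = 10*sqrt(962)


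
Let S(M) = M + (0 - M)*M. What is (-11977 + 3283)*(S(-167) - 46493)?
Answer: 648129006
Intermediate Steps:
S(M) = M - M² (S(M) = M + (-M)*M = M - M²)
(-11977 + 3283)*(S(-167) - 46493) = (-11977 + 3283)*(-167*(1 - 1*(-167)) - 46493) = -8694*(-167*(1 + 167) - 46493) = -8694*(-167*168 - 46493) = -8694*(-28056 - 46493) = -8694*(-74549) = 648129006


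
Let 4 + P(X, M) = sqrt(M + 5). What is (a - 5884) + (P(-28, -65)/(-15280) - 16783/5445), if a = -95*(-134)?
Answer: 28466401957/4159980 - I*sqrt(15)/7640 ≈ 6842.9 - 0.00050693*I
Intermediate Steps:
P(X, M) = -4 + sqrt(5 + M) (P(X, M) = -4 + sqrt(M + 5) = -4 + sqrt(5 + M))
a = 12730
(a - 5884) + (P(-28, -65)/(-15280) - 16783/5445) = (12730 - 5884) + ((-4 + sqrt(5 - 65))/(-15280) - 16783/5445) = 6846 + ((-4 + sqrt(-60))*(-1/15280) - 16783*1/5445) = 6846 + ((-4 + 2*I*sqrt(15))*(-1/15280) - 16783/5445) = 6846 + ((1/3820 - I*sqrt(15)/7640) - 16783/5445) = 6846 + (-12821123/4159980 - I*sqrt(15)/7640) = 28466401957/4159980 - I*sqrt(15)/7640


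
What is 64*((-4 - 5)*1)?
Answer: -576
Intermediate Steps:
64*((-4 - 5)*1) = 64*(-9*1) = 64*(-9) = -576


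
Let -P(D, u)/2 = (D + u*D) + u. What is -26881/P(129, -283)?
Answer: -26881/73322 ≈ -0.36662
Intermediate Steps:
P(D, u) = -2*D - 2*u - 2*D*u (P(D, u) = -2*((D + u*D) + u) = -2*((D + D*u) + u) = -2*(D + u + D*u) = -2*D - 2*u - 2*D*u)
-26881/P(129, -283) = -26881/(-2*129 - 2*(-283) - 2*129*(-283)) = -26881/(-258 + 566 + 73014) = -26881/73322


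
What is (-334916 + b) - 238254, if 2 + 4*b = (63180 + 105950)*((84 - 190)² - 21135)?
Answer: -419127638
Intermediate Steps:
b = -418554468 (b = -½ + ((63180 + 105950)*((84 - 190)² - 21135))/4 = -½ + (169130*((-106)² - 21135))/4 = -½ + (169130*(11236 - 21135))/4 = -½ + (169130*(-9899))/4 = -½ + (¼)*(-1674217870) = -½ - 837108935/2 = -418554468)
(-334916 + b) - 238254 = (-334916 - 418554468) - 238254 = -418889384 - 238254 = -419127638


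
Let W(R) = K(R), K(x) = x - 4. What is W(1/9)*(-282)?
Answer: 3290/3 ≈ 1096.7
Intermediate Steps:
K(x) = -4 + x
W(R) = -4 + R
W(1/9)*(-282) = (-4 + 1/9)*(-282) = (-4 + ⅑)*(-282) = -35/9*(-282) = 3290/3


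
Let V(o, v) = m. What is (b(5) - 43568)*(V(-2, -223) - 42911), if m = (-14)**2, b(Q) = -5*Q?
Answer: 1862074995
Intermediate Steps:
m = 196
V(o, v) = 196
(b(5) - 43568)*(V(-2, -223) - 42911) = (-5*5 - 43568)*(196 - 42911) = (-25 - 43568)*(-42715) = -43593*(-42715) = 1862074995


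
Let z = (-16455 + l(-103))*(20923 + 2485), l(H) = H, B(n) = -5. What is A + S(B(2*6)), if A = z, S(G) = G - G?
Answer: -387589664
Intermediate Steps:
S(G) = 0
z = -387589664 (z = (-16455 - 103)*(20923 + 2485) = -16558*23408 = -387589664)
A = -387589664
A + S(B(2*6)) = -387589664 + 0 = -387589664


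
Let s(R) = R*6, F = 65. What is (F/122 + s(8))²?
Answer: 35058241/14884 ≈ 2355.4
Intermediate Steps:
s(R) = 6*R
(F/122 + s(8))² = (65/122 + 6*8)² = (65*(1/122) + 48)² = (65/122 + 48)² = (5921/122)² = 35058241/14884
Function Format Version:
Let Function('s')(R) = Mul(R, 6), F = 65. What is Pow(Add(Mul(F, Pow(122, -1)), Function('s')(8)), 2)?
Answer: Rational(35058241, 14884) ≈ 2355.4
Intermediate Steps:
Function('s')(R) = Mul(6, R)
Pow(Add(Mul(F, Pow(122, -1)), Function('s')(8)), 2) = Pow(Add(Mul(65, Pow(122, -1)), Mul(6, 8)), 2) = Pow(Add(Mul(65, Rational(1, 122)), 48), 2) = Pow(Add(Rational(65, 122), 48), 2) = Pow(Rational(5921, 122), 2) = Rational(35058241, 14884)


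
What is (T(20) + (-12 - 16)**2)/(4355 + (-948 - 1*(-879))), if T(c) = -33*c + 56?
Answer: 90/2143 ≈ 0.041997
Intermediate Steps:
T(c) = 56 - 33*c
(T(20) + (-12 - 16)**2)/(4355 + (-948 - 1*(-879))) = ((56 - 33*20) + (-12 - 16)**2)/(4355 + (-948 - 1*(-879))) = ((56 - 660) + (-28)**2)/(4355 + (-948 + 879)) = (-604 + 784)/(4355 - 69) = 180/4286 = 180*(1/4286) = 90/2143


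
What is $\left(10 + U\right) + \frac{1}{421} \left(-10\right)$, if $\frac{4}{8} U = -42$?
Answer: $- \frac{31164}{421} \approx -74.024$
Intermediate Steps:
$U = -84$ ($U = 2 \left(-42\right) = -84$)
$\left(10 + U\right) + \frac{1}{421} \left(-10\right) = \left(10 - 84\right) + \frac{1}{421} \left(-10\right) = -74 + \frac{1}{421} \left(-10\right) = -74 - \frac{10}{421} = - \frac{31164}{421}$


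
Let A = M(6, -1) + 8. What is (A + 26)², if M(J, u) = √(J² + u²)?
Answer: (34 + √37)² ≈ 1606.6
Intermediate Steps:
A = 8 + √37 (A = √(6² + (-1)²) + 8 = √(36 + 1) + 8 = √37 + 8 = 8 + √37 ≈ 14.083)
(A + 26)² = ((8 + √37) + 26)² = (34 + √37)²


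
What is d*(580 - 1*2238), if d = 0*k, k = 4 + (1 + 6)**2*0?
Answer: 0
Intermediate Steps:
k = 4 (k = 4 + 7**2*0 = 4 + 49*0 = 4 + 0 = 4)
d = 0 (d = 0*4 = 0)
d*(580 - 1*2238) = 0*(580 - 1*2238) = 0*(580 - 2238) = 0*(-1658) = 0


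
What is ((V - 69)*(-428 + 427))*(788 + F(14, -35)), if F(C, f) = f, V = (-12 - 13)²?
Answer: -418668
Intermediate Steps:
V = 625 (V = (-25)² = 625)
((V - 69)*(-428 + 427))*(788 + F(14, -35)) = ((625 - 69)*(-428 + 427))*(788 - 35) = (556*(-1))*753 = -556*753 = -418668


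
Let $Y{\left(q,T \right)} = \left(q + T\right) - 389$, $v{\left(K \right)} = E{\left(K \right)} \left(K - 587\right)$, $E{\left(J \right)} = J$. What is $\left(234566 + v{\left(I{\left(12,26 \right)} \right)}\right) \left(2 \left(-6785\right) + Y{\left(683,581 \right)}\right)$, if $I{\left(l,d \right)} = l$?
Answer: $-2890219870$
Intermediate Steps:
$v{\left(K \right)} = K \left(-587 + K\right)$ ($v{\left(K \right)} = K \left(K - 587\right) = K \left(-587 + K\right)$)
$Y{\left(q,T \right)} = -389 + T + q$ ($Y{\left(q,T \right)} = \left(T + q\right) - 389 = -389 + T + q$)
$\left(234566 + v{\left(I{\left(12,26 \right)} \right)}\right) \left(2 \left(-6785\right) + Y{\left(683,581 \right)}\right) = \left(234566 + 12 \left(-587 + 12\right)\right) \left(2 \left(-6785\right) + \left(-389 + 581 + 683\right)\right) = \left(234566 + 12 \left(-575\right)\right) \left(-13570 + 875\right) = \left(234566 - 6900\right) \left(-12695\right) = 227666 \left(-12695\right) = -2890219870$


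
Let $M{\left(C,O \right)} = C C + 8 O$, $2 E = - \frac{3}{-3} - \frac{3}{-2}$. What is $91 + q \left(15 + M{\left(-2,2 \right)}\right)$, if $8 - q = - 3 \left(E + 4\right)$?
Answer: $\frac{3689}{4} \approx 922.25$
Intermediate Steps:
$E = \frac{5}{4}$ ($E = \frac{- \frac{3}{-3} - \frac{3}{-2}}{2} = \frac{\left(-3\right) \left(- \frac{1}{3}\right) - - \frac{3}{2}}{2} = \frac{1 + \frac{3}{2}}{2} = \frac{1}{2} \cdot \frac{5}{2} = \frac{5}{4} \approx 1.25$)
$M{\left(C,O \right)} = C^{2} + 8 O$
$q = \frac{95}{4}$ ($q = 8 - - 3 \left(\frac{5}{4} + 4\right) = 8 - \left(-3\right) \frac{21}{4} = 8 - - \frac{63}{4} = 8 + \frac{63}{4} = \frac{95}{4} \approx 23.75$)
$91 + q \left(15 + M{\left(-2,2 \right)}\right) = 91 + \frac{95 \left(15 + \left(\left(-2\right)^{2} + 8 \cdot 2\right)\right)}{4} = 91 + \frac{95 \left(15 + \left(4 + 16\right)\right)}{4} = 91 + \frac{95 \left(15 + 20\right)}{4} = 91 + \frac{95}{4} \cdot 35 = 91 + \frac{3325}{4} = \frac{3689}{4}$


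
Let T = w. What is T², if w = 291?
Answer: 84681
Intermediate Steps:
T = 291
T² = 291² = 84681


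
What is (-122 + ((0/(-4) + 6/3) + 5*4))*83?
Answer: -8300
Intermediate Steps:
(-122 + ((0/(-4) + 6/3) + 5*4))*83 = (-122 + ((0*(-¼) + 6*(⅓)) + 20))*83 = (-122 + ((0 + 2) + 20))*83 = (-122 + (2 + 20))*83 = (-122 + 22)*83 = -100*83 = -8300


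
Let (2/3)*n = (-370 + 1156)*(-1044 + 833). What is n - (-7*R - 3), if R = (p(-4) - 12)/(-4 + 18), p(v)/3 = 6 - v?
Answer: -248757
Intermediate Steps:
p(v) = 18 - 3*v (p(v) = 3*(6 - v) = 18 - 3*v)
n = -248769 (n = 3*((-370 + 1156)*(-1044 + 833))/2 = 3*(786*(-211))/2 = (3/2)*(-165846) = -248769)
R = 9/7 (R = ((18 - 3*(-4)) - 12)/(-4 + 18) = ((18 + 12) - 12)/14 = (30 - 12)*(1/14) = 18*(1/14) = 9/7 ≈ 1.2857)
n - (-7*R - 3) = -248769 - (-7*9/7 - 3) = -248769 - (-9 - 3) = -248769 - 1*(-12) = -248769 + 12 = -248757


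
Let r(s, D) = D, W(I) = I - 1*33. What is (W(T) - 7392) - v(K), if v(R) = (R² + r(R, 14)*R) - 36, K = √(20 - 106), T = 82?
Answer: -7221 - 14*I*√86 ≈ -7221.0 - 129.83*I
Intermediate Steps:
W(I) = -33 + I (W(I) = I - 33 = -33 + I)
K = I*√86 (K = √(-86) = I*√86 ≈ 9.2736*I)
v(R) = -36 + R² + 14*R (v(R) = (R² + 14*R) - 36 = -36 + R² + 14*R)
(W(T) - 7392) - v(K) = ((-33 + 82) - 7392) - (-36 + (I*√86)² + 14*(I*√86)) = (49 - 7392) - (-36 - 86 + 14*I*√86) = -7343 - (-122 + 14*I*√86) = -7343 + (122 - 14*I*√86) = -7221 - 14*I*√86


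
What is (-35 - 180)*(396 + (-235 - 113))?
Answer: -10320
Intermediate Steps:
(-35 - 180)*(396 + (-235 - 113)) = -215*(396 - 348) = -215*48 = -10320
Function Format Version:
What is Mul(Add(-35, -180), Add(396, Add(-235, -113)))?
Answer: -10320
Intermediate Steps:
Mul(Add(-35, -180), Add(396, Add(-235, -113))) = Mul(-215, Add(396, -348)) = Mul(-215, 48) = -10320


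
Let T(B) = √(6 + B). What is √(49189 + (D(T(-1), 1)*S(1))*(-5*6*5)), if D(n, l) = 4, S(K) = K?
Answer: √48589 ≈ 220.43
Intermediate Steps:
√(49189 + (D(T(-1), 1)*S(1))*(-5*6*5)) = √(49189 + (4*1)*(-5*6*5)) = √(49189 + 4*(-30*5)) = √(49189 + 4*(-150)) = √(49189 - 600) = √48589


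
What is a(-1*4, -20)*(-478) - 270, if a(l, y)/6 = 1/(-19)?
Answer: -2262/19 ≈ -119.05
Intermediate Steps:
a(l, y) = -6/19 (a(l, y) = 6/(-19) = 6*(-1/19) = -6/19)
a(-1*4, -20)*(-478) - 270 = -6/19*(-478) - 270 = 2868/19 - 270 = -2262/19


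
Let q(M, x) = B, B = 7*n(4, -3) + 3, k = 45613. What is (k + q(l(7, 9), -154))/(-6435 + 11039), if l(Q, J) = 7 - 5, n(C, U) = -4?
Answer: 11397/1151 ≈ 9.9018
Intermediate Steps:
B = -25 (B = 7*(-4) + 3 = -28 + 3 = -25)
l(Q, J) = 2
q(M, x) = -25
(k + q(l(7, 9), -154))/(-6435 + 11039) = (45613 - 25)/(-6435 + 11039) = 45588/4604 = 45588*(1/4604) = 11397/1151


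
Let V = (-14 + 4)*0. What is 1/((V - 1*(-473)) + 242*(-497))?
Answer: -1/119801 ≈ -8.3472e-6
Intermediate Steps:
V = 0 (V = -10*0 = 0)
1/((V - 1*(-473)) + 242*(-497)) = 1/((0 - 1*(-473)) + 242*(-497)) = 1/((0 + 473) - 120274) = 1/(473 - 120274) = 1/(-119801) = -1/119801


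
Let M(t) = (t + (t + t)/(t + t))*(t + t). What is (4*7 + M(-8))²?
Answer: 19600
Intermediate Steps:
M(t) = 2*t*(1 + t) (M(t) = (t + (2*t)/((2*t)))*(2*t) = (t + (2*t)*(1/(2*t)))*(2*t) = (t + 1)*(2*t) = (1 + t)*(2*t) = 2*t*(1 + t))
(4*7 + M(-8))² = (4*7 + 2*(-8)*(1 - 8))² = (28 + 2*(-8)*(-7))² = (28 + 112)² = 140² = 19600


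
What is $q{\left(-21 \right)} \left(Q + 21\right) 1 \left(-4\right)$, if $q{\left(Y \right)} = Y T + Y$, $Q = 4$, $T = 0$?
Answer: $2100$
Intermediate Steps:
$q{\left(Y \right)} = Y$ ($q{\left(Y \right)} = Y 0 + Y = 0 + Y = Y$)
$q{\left(-21 \right)} \left(Q + 21\right) 1 \left(-4\right) = - 21 \left(4 + 21\right) 1 \left(-4\right) = - 21 \cdot 25 \left(-4\right) = \left(-21\right) \left(-100\right) = 2100$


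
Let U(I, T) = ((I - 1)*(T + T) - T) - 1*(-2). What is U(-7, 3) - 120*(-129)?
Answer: 15431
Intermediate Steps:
U(I, T) = 2 - T + 2*T*(-1 + I) (U(I, T) = ((-1 + I)*(2*T) - T) + 2 = (2*T*(-1 + I) - T) + 2 = (-T + 2*T*(-1 + I)) + 2 = 2 - T + 2*T*(-1 + I))
U(-7, 3) - 120*(-129) = (2 - 3*3 + 2*(-7)*3) - 120*(-129) = (2 - 9 - 42) + 15480 = -49 + 15480 = 15431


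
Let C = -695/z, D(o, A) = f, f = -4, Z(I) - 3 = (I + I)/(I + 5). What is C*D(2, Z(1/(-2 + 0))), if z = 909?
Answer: 2780/909 ≈ 3.0583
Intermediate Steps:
Z(I) = 3 + 2*I/(5 + I) (Z(I) = 3 + (I + I)/(I + 5) = 3 + (2*I)/(5 + I) = 3 + 2*I/(5 + I))
D(o, A) = -4
C = -695/909 ≈ -0.76458
C*D(2, Z(1/(-2 + 0))) = -695/909*(-4) = 2780/909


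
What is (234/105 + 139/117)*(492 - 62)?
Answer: 1203226/819 ≈ 1469.1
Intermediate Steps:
(234/105 + 139/117)*(492 - 62) = (234*(1/105) + 139*(1/117))*430 = (78/35 + 139/117)*430 = (13991/4095)*430 = 1203226/819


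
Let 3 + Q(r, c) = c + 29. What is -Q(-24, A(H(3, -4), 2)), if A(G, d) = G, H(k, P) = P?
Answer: -22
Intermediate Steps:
Q(r, c) = 26 + c (Q(r, c) = -3 + (c + 29) = -3 + (29 + c) = 26 + c)
-Q(-24, A(H(3, -4), 2)) = -(26 - 4) = -1*22 = -22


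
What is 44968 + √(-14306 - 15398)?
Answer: 44968 + 2*I*√7426 ≈ 44968.0 + 172.35*I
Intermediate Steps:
44968 + √(-14306 - 15398) = 44968 + √(-29704) = 44968 + 2*I*√7426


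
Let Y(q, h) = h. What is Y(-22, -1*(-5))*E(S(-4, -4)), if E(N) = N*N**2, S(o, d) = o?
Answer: -320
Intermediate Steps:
E(N) = N**3
Y(-22, -1*(-5))*E(S(-4, -4)) = -1*(-5)*(-4)**3 = 5*(-64) = -320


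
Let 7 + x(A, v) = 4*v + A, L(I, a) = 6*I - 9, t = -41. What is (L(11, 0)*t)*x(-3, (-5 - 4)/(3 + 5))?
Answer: 67773/2 ≈ 33887.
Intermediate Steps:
L(I, a) = -9 + 6*I
x(A, v) = -7 + A + 4*v (x(A, v) = -7 + (4*v + A) = -7 + (A + 4*v) = -7 + A + 4*v)
(L(11, 0)*t)*x(-3, (-5 - 4)/(3 + 5)) = ((-9 + 6*11)*(-41))*(-7 - 3 + 4*((-5 - 4)/(3 + 5))) = ((-9 + 66)*(-41))*(-7 - 3 + 4*(-9/8)) = (57*(-41))*(-7 - 3 + 4*(-9*⅛)) = -2337*(-7 - 3 + 4*(-9/8)) = -2337*(-7 - 3 - 9/2) = -2337*(-29/2) = 67773/2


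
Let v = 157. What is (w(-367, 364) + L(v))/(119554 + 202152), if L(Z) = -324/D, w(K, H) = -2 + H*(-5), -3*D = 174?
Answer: -26338/4664737 ≈ -0.0056462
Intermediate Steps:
D = -58 (D = -1/3*174 = -58)
w(K, H) = -2 - 5*H
L(Z) = 162/29 (L(Z) = -324/(-58) = -324*(-1/58) = 162/29)
(w(-367, 364) + L(v))/(119554 + 202152) = ((-2 - 5*364) + 162/29)/(119554 + 202152) = ((-2 - 1820) + 162/29)/321706 = (-1822 + 162/29)*(1/321706) = -52676/29*1/321706 = -26338/4664737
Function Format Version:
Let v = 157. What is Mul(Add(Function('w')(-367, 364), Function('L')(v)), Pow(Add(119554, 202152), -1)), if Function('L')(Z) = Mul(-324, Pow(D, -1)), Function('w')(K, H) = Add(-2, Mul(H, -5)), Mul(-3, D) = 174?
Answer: Rational(-26338, 4664737) ≈ -0.0056462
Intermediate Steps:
D = -58 (D = Mul(Rational(-1, 3), 174) = -58)
Function('w')(K, H) = Add(-2, Mul(-5, H))
Function('L')(Z) = Rational(162, 29) (Function('L')(Z) = Mul(-324, Pow(-58, -1)) = Mul(-324, Rational(-1, 58)) = Rational(162, 29))
Mul(Add(Function('w')(-367, 364), Function('L')(v)), Pow(Add(119554, 202152), -1)) = Mul(Add(Add(-2, Mul(-5, 364)), Rational(162, 29)), Pow(Add(119554, 202152), -1)) = Mul(Add(Add(-2, -1820), Rational(162, 29)), Pow(321706, -1)) = Mul(Add(-1822, Rational(162, 29)), Rational(1, 321706)) = Mul(Rational(-52676, 29), Rational(1, 321706)) = Rational(-26338, 4664737)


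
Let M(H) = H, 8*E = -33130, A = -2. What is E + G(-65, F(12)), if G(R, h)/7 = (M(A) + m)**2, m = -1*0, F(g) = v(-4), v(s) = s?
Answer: -16453/4 ≈ -4113.3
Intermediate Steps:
F(g) = -4
E = -16565/4 (E = (1/8)*(-33130) = -16565/4 ≈ -4141.3)
m = 0
G(R, h) = 28 (G(R, h) = 7*(-2 + 0)**2 = 7*(-2)**2 = 7*4 = 28)
E + G(-65, F(12)) = -16565/4 + 28 = -16453/4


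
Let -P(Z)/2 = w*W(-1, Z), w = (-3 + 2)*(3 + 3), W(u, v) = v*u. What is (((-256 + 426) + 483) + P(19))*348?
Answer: 147900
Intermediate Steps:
W(u, v) = u*v
w = -6 (w = -1*6 = -6)
P(Z) = -12*Z (P(Z) = -(-12)*(-Z) = -12*Z)
(((-256 + 426) + 483) + P(19))*348 = (((-256 + 426) + 483) - 12*19)*348 = ((170 + 483) - 228)*348 = (653 - 228)*348 = 425*348 = 147900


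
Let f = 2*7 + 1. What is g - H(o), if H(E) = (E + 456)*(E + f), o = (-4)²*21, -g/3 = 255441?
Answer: -1044315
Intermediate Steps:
g = -766323 (g = -3*255441 = -766323)
o = 336 (o = 16*21 = 336)
f = 15 (f = 14 + 1 = 15)
H(E) = (15 + E)*(456 + E) (H(E) = (E + 456)*(E + 15) = (456 + E)*(15 + E) = (15 + E)*(456 + E))
g - H(o) = -766323 - (6840 + 336² + 471*336) = -766323 - (6840 + 112896 + 158256) = -766323 - 1*277992 = -766323 - 277992 = -1044315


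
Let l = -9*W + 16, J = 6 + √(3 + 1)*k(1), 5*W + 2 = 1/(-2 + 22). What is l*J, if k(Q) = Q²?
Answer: 3902/25 ≈ 156.08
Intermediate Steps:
W = -39/100 (W = -⅖ + 1/(5*(-2 + 22)) = -⅖ + (⅕)/20 = -⅖ + (⅕)*(1/20) = -⅖ + 1/100 = -39/100 ≈ -0.39000)
J = 8 (J = 6 + √(3 + 1)*1² = 6 + √4*1 = 6 + 2*1 = 6 + 2 = 8)
l = 1951/100 (l = -9*(-39/100) + 16 = 351/100 + 16 = 1951/100 ≈ 19.510)
l*J = (1951/100)*8 = 3902/25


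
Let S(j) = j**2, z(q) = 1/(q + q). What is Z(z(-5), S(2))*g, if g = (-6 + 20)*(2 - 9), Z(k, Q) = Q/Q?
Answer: -98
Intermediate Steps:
z(q) = 1/(2*q)
Z(k, Q) = 1
g = -98 (g = 14*(-7) = -98)
Z(z(-5), S(2))*g = 1*(-98) = -98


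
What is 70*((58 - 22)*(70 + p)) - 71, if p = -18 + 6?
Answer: 146089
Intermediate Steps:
p = -12
70*((58 - 22)*(70 + p)) - 71 = 70*((58 - 22)*(70 - 12)) - 71 = 70*(36*58) - 71 = 70*2088 - 71 = 146160 - 71 = 146089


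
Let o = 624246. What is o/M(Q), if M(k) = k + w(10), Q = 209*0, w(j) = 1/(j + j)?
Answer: 12484920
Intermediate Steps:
w(j) = 1/(2*j)
Q = 0
M(k) = 1/20 + k (M(k) = k + (½)/10 = k + (½)*(⅒) = k + 1/20 = 1/20 + k)
o/M(Q) = 624246/(1/20 + 0) = 624246/(1/20) = 624246*20 = 12484920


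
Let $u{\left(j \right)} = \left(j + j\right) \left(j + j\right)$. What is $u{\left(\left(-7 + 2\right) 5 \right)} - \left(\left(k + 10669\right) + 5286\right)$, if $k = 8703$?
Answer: $-22158$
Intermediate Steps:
$u{\left(j \right)} = 4 j^{2}$ ($u{\left(j \right)} = 2 j 2 j = 4 j^{2}$)
$u{\left(\left(-7 + 2\right) 5 \right)} - \left(\left(k + 10669\right) + 5286\right) = 4 \left(\left(-7 + 2\right) 5\right)^{2} - \left(\left(8703 + 10669\right) + 5286\right) = 4 \left(\left(-5\right) 5\right)^{2} - \left(19372 + 5286\right) = 4 \left(-25\right)^{2} - 24658 = 4 \cdot 625 - 24658 = 2500 - 24658 = -22158$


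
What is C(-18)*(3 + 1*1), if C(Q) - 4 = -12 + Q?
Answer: -104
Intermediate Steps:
C(Q) = -8 + Q (C(Q) = 4 + (-12 + Q) = -8 + Q)
C(-18)*(3 + 1*1) = (-8 - 18)*(3 + 1*1) = -26*(3 + 1) = -26*4 = -104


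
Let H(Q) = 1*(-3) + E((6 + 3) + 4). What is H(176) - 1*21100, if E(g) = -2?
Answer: -21105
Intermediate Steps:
H(Q) = -5 (H(Q) = 1*(-3) - 2 = -3 - 2 = -5)
H(176) - 1*21100 = -5 - 1*21100 = -5 - 21100 = -21105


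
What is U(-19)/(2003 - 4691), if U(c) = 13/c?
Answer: 13/51072 ≈ 0.00025454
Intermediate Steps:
U(-19)/(2003 - 4691) = (13/(-19))/(2003 - 4691) = (13*(-1/19))/(-2688) = -13/19*(-1/2688) = 13/51072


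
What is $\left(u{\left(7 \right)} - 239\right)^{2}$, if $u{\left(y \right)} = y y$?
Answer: $36100$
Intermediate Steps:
$u{\left(y \right)} = y^{2}$
$\left(u{\left(7 \right)} - 239\right)^{2} = \left(7^{2} - 239\right)^{2} = \left(49 - 239\right)^{2} = \left(-190\right)^{2} = 36100$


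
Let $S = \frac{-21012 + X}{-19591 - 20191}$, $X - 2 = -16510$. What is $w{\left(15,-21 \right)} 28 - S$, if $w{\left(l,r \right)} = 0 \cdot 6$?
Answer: $- \frac{18760}{19891} \approx -0.94314$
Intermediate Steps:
$X = -16508$ ($X = 2 - 16510 = -16508$)
$w{\left(l,r \right)} = 0$
$S = \frac{18760}{19891}$ ($S = \frac{-21012 - 16508}{-19591 - 20191} = - \frac{37520}{-39782} = \left(-37520\right) \left(- \frac{1}{39782}\right) = \frac{18760}{19891} \approx 0.94314$)
$w{\left(15,-21 \right)} 28 - S = 0 \cdot 28 - \frac{18760}{19891} = 0 - \frac{18760}{19891} = - \frac{18760}{19891}$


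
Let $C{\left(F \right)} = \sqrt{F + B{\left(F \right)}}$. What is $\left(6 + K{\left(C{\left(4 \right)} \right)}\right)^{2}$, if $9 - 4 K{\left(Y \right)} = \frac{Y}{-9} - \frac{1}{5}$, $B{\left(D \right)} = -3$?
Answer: $\frac{2247001}{32400} \approx 69.352$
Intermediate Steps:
$C{\left(F \right)} = \sqrt{-3 + F}$ ($C{\left(F \right)} = \sqrt{F - 3} = \sqrt{-3 + F}$)
$K{\left(Y \right)} = \frac{23}{10} + \frac{Y}{36}$ ($K{\left(Y \right)} = \frac{9}{4} - \frac{\frac{Y}{-9} - \frac{1}{5}}{4} = \frac{9}{4} - \frac{Y \left(- \frac{1}{9}\right) - \frac{1}{5}}{4} = \frac{9}{4} - \frac{- \frac{Y}{9} - \frac{1}{5}}{4} = \frac{9}{4} - \frac{- \frac{1}{5} - \frac{Y}{9}}{4} = \frac{9}{4} + \left(\frac{1}{20} + \frac{Y}{36}\right) = \frac{23}{10} + \frac{Y}{36}$)
$\left(6 + K{\left(C{\left(4 \right)} \right)}\right)^{2} = \left(6 + \left(\frac{23}{10} + \frac{\sqrt{-3 + 4}}{36}\right)\right)^{2} = \left(6 + \left(\frac{23}{10} + \frac{\sqrt{1}}{36}\right)\right)^{2} = \left(6 + \left(\frac{23}{10} + \frac{1}{36} \cdot 1\right)\right)^{2} = \left(6 + \left(\frac{23}{10} + \frac{1}{36}\right)\right)^{2} = \left(6 + \frac{419}{180}\right)^{2} = \left(\frac{1499}{180}\right)^{2} = \frac{2247001}{32400}$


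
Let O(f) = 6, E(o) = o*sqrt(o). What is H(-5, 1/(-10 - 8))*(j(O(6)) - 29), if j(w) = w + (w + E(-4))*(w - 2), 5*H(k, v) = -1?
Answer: -1/5 + 32*I/5 ≈ -0.2 + 6.4*I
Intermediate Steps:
E(o) = o**(3/2)
H(k, v) = -1/5 (H(k, v) = (1/5)*(-1) = -1/5)
j(w) = w + (-2 + w)*(w - 8*I) (j(w) = w + (w + (-4)**(3/2))*(w - 2) = w + (w - 8*I)*(-2 + w) = w + (-2 + w)*(w - 8*I))
H(-5, 1/(-10 - 8))*(j(O(6)) - 29) = -((6**2 - 1*6 + 16*I - 8*I*6) - 29)/5 = -((36 - 6 + 16*I - 48*I) - 29)/5 = -((30 - 32*I) - 29)/5 = -(1 - 32*I)/5 = -1/5 + 32*I/5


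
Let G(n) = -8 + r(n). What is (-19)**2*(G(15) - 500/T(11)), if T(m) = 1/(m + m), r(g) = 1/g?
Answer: -59607959/15 ≈ -3.9739e+6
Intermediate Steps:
G(n) = -8 + 1/n
T(m) = 1/(2*m)
(-19)**2*(G(15) - 500/T(11)) = (-19)**2*((-8 + 1/15) - 500/((1/2)/11)) = 361*((-8 + 1/15) - 500/((1/2)*(1/11))) = 361*(-119/15 - 500/1/22) = 361*(-119/15 - 500*22) = 361*(-119/15 - 11000) = 361*(-165119/15) = -59607959/15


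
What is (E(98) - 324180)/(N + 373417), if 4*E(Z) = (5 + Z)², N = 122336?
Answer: -1286111/1983012 ≈ -0.64856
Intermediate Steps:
E(Z) = (5 + Z)²/4
(E(98) - 324180)/(N + 373417) = ((5 + 98)²/4 - 324180)/(122336 + 373417) = ((¼)*103² - 324180)/495753 = ((¼)*10609 - 324180)*(1/495753) = (10609/4 - 324180)*(1/495753) = -1286111/4*1/495753 = -1286111/1983012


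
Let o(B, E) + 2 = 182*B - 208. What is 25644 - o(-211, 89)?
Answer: 64256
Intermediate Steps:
o(B, E) = -210 + 182*B (o(B, E) = -2 + (182*B - 208) = -2 + (-208 + 182*B) = -210 + 182*B)
25644 - o(-211, 89) = 25644 - (-210 + 182*(-211)) = 25644 - (-210 - 38402) = 25644 - 1*(-38612) = 25644 + 38612 = 64256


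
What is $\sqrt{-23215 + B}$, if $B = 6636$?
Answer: $i \sqrt{16579} \approx 128.76 i$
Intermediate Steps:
$\sqrt{-23215 + B} = \sqrt{-23215 + 6636} = \sqrt{-16579} = i \sqrt{16579}$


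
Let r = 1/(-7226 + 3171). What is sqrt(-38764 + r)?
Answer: I*sqrt(637397425155)/4055 ≈ 196.89*I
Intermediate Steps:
r = -1/4055 (r = 1/(-4055) = -1/4055 ≈ -0.00024661)
sqrt(-38764 + r) = sqrt(-38764 - 1/4055) = sqrt(-157188021/4055) = I*sqrt(637397425155)/4055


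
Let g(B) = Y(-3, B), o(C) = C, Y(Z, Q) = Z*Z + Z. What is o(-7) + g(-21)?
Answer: -1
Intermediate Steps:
Y(Z, Q) = Z + Z² (Y(Z, Q) = Z² + Z = Z + Z²)
g(B) = 6 (g(B) = -3*(1 - 3) = -3*(-2) = 6)
o(-7) + g(-21) = -7 + 6 = -1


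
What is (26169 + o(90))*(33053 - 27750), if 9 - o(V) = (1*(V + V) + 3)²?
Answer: -38770233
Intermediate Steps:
o(V) = 9 - (3 + 2*V)² (o(V) = 9 - (1*(V + V) + 3)² = 9 - (1*(2*V) + 3)² = 9 - (2*V + 3)² = 9 - (3 + 2*V)²)
(26169 + o(90))*(33053 - 27750) = (26169 + (9 - (3 + 2*90)²))*(33053 - 27750) = (26169 + (9 - (3 + 180)²))*5303 = (26169 + (9 - 1*183²))*5303 = (26169 + (9 - 1*33489))*5303 = (26169 + (9 - 33489))*5303 = (26169 - 33480)*5303 = -7311*5303 = -38770233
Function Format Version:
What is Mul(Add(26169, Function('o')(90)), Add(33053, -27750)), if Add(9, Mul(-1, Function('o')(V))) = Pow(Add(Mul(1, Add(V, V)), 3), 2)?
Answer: -38770233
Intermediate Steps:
Function('o')(V) = Add(9, Mul(-1, Pow(Add(3, Mul(2, V)), 2))) (Function('o')(V) = Add(9, Mul(-1, Pow(Add(Mul(1, Add(V, V)), 3), 2))) = Add(9, Mul(-1, Pow(Add(Mul(1, Mul(2, V)), 3), 2))) = Add(9, Mul(-1, Pow(Add(Mul(2, V), 3), 2))) = Add(9, Mul(-1, Pow(Add(3, Mul(2, V)), 2))))
Mul(Add(26169, Function('o')(90)), Add(33053, -27750)) = Mul(Add(26169, Add(9, Mul(-1, Pow(Add(3, Mul(2, 90)), 2)))), Add(33053, -27750)) = Mul(Add(26169, Add(9, Mul(-1, Pow(Add(3, 180), 2)))), 5303) = Mul(Add(26169, Add(9, Mul(-1, Pow(183, 2)))), 5303) = Mul(Add(26169, Add(9, Mul(-1, 33489))), 5303) = Mul(Add(26169, Add(9, -33489)), 5303) = Mul(Add(26169, -33480), 5303) = Mul(-7311, 5303) = -38770233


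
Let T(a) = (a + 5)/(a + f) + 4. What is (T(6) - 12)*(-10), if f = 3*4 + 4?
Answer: 75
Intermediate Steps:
f = 16 (f = 12 + 4 = 16)
T(a) = 4 + (5 + a)/(16 + a) (T(a) = (a + 5)/(a + 16) + 4 = (5 + a)/(16 + a) + 4 = 4 + (5 + a)/(16 + a))
(T(6) - 12)*(-10) = ((69 + 5*6)/(16 + 6) - 12)*(-10) = ((69 + 30)/22 - 12)*(-10) = ((1/22)*99 - 12)*(-10) = (9/2 - 12)*(-10) = -15/2*(-10) = 75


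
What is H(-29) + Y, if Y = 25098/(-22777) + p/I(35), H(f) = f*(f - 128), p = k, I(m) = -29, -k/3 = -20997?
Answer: 1571932900/660533 ≈ 2379.8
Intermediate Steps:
k = 62991 (k = -3*(-20997) = 62991)
p = 62991
H(f) = f*(-128 + f)
Y = -1435473849/660533 (Y = 25098/(-22777) + 62991/(-29) = 25098*(-1/22777) + 62991*(-1/29) = -25098/22777 - 62991/29 = -1435473849/660533 ≈ -2173.2)
H(-29) + Y = -29*(-128 - 29) - 1435473849/660533 = -29*(-157) - 1435473849/660533 = 4553 - 1435473849/660533 = 1571932900/660533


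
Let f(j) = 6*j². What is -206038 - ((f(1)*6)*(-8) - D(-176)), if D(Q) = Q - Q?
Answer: -205750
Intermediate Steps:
D(Q) = 0
-206038 - ((f(1)*6)*(-8) - D(-176)) = -206038 - (((6*1²)*6)*(-8) - 1*0) = -206038 - (((6*1)*6)*(-8) + 0) = -206038 - ((6*6)*(-8) + 0) = -206038 - (36*(-8) + 0) = -206038 - (-288 + 0) = -206038 - 1*(-288) = -206038 + 288 = -205750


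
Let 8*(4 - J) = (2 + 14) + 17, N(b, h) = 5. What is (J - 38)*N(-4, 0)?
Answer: -1525/8 ≈ -190.63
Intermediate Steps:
J = -1/8 (J = 4 - ((2 + 14) + 17)/8 = 4 - (16 + 17)/8 = 4 - 1/8*33 = 4 - 33/8 = -1/8 ≈ -0.12500)
(J - 38)*N(-4, 0) = (-1/8 - 38)*5 = -305/8*5 = -1525/8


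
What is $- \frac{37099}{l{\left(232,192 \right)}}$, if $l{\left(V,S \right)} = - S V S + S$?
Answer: $\frac{37099}{8552256} \approx 0.0043379$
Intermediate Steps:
$l{\left(V,S \right)} = S - V S^{2}$ ($l{\left(V,S \right)} = - S V S + S = - V S^{2} + S = S - V S^{2}$)
$- \frac{37099}{l{\left(232,192 \right)}} = - \frac{37099}{192 \left(1 - 192 \cdot 232\right)} = - \frac{37099}{192 \left(1 - 44544\right)} = - \frac{37099}{192 \left(-44543\right)} = - \frac{37099}{-8552256} = \left(-37099\right) \left(- \frac{1}{8552256}\right) = \frac{37099}{8552256}$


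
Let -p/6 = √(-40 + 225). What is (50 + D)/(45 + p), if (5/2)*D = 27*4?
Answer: -466/515 - 932*√185/7725 ≈ -2.5458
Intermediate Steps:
D = 216/5 (D = 2*(27*4)/5 = (⅖)*108 = 216/5 ≈ 43.200)
p = -6*√185 (p = -6*√(-40 + 225) = -6*√185 ≈ -81.609)
(50 + D)/(45 + p) = (50 + 216/5)/(45 - 6*√185) = 466/(5*(45 - 6*√185))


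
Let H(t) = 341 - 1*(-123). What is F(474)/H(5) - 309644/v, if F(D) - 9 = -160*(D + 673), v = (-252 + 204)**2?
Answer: -8851315/16704 ≈ -529.89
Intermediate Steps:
H(t) = 464 (H(t) = 341 + 123 = 464)
v = 2304 (v = (-48)**2 = 2304)
F(D) = -107671 - 160*D (F(D) = 9 - 160*(D + 673) = 9 - 160*(673 + D) = 9 + (-107680 - 160*D) = -107671 - 160*D)
F(474)/H(5) - 309644/v = (-107671 - 160*474)/464 - 309644/2304 = (-107671 - 75840)*(1/464) - 309644*1/2304 = -183511*1/464 - 77411/576 = -183511/464 - 77411/576 = -8851315/16704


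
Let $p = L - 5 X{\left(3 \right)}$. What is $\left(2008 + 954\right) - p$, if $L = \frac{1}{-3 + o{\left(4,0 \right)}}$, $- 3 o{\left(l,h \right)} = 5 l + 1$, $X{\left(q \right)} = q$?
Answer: $\frac{29771}{10} \approx 2977.1$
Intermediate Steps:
$o{\left(l,h \right)} = - \frac{1}{3} - \frac{5 l}{3}$ ($o{\left(l,h \right)} = - \frac{5 l + 1}{3} = - \frac{1 + 5 l}{3} = - \frac{1}{3} - \frac{5 l}{3}$)
$L = - \frac{1}{10}$ ($L = \frac{1}{-3 - 7} = \frac{1}{-10} = - \frac{1}{10} \approx -0.1$)
$p = - \frac{151}{10}$ ($p = - \frac{1}{10} - 15 = - \frac{151}{10} \approx -15.1$)
$\left(2008 + 954\right) - p = \left(2008 + 954\right) - - \frac{151}{10} = 2962 + \frac{151}{10} = \frac{29771}{10}$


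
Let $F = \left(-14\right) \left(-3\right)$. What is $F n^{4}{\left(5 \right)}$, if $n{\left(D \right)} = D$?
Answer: $26250$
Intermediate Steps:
$F = 42$
$F n^{4}{\left(5 \right)} = 42 \cdot 5^{4} = 42 \cdot 625 = 26250$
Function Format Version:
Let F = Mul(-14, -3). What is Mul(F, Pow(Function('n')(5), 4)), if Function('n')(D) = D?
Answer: 26250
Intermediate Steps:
F = 42
Mul(F, Pow(Function('n')(5), 4)) = Mul(42, Pow(5, 4)) = Mul(42, 625) = 26250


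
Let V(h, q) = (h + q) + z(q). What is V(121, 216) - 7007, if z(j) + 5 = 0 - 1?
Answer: -6676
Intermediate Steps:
z(j) = -6 (z(j) = -5 + (0 - 1) = -5 - 1 = -6)
V(h, q) = -6 + h + q (V(h, q) = (h + q) - 6 = -6 + h + q)
V(121, 216) - 7007 = (-6 + 121 + 216) - 7007 = 331 - 7007 = -6676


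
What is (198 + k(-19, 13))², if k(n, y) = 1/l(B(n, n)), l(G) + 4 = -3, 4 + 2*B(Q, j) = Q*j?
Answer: 1918225/49 ≈ 39147.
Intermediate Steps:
B(Q, j) = -2 + Q*j/2 (B(Q, j) = -2 + (Q*j)/2 = -2 + Q*j/2)
l(G) = -7 (l(G) = -4 - 3 = -7)
k(n, y) = -⅐ (k(n, y) = 1/(-7) = -⅐)
(198 + k(-19, 13))² = (198 - ⅐)² = (1385/7)² = 1918225/49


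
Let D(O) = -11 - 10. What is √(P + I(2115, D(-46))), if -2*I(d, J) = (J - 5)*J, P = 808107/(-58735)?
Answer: 3*I*√109917736230/58735 ≈ 16.934*I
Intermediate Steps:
P = -808107/58735 (P = 808107*(-1/58735) = -808107/58735 ≈ -13.759)
D(O) = -21
I(d, J) = -J*(-5 + J)/2 (I(d, J) = -(J - 5)*J/2 = -(-5 + J)*J/2 = -J*(-5 + J)/2)
√(P + I(2115, D(-46))) = √(-808107/58735 + (½)*(-21)*(5 - 1*(-21))) = √(-808107/58735 + (½)*(-21)*(5 + 21)) = √(-808107/58735 + (½)*(-21)*26) = √(-808107/58735 - 273) = √(-16842762/58735) = 3*I*√109917736230/58735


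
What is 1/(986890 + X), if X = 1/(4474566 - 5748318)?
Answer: 1273752/1257053111279 ≈ 1.0133e-6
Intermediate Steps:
X = -1/1273752 (X = 1/(-1273752) = -1/1273752 ≈ -7.8508e-7)
1/(986890 + X) = 1/(986890 - 1/1273752) = 1/(1257053111279/1273752) = 1273752/1257053111279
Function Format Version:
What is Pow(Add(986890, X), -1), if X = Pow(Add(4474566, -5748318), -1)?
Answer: Rational(1273752, 1257053111279) ≈ 1.0133e-6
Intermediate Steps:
X = Rational(-1, 1273752) (X = Pow(-1273752, -1) = Rational(-1, 1273752) ≈ -7.8508e-7)
Pow(Add(986890, X), -1) = Pow(Add(986890, Rational(-1, 1273752)), -1) = Pow(Rational(1257053111279, 1273752), -1) = Rational(1273752, 1257053111279)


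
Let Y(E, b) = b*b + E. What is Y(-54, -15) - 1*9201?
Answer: -9030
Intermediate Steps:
Y(E, b) = E + b**2 (Y(E, b) = b**2 + E = E + b**2)
Y(-54, -15) - 1*9201 = (-54 + (-15)**2) - 1*9201 = (-54 + 225) - 9201 = 171 - 9201 = -9030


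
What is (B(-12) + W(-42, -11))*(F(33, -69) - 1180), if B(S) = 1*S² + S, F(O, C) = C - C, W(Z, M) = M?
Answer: -142780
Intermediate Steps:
F(O, C) = 0
B(S) = S + S² (B(S) = S² + S = S + S²)
(B(-12) + W(-42, -11))*(F(33, -69) - 1180) = (-12*(1 - 12) - 11)*(0 - 1180) = (-12*(-11) - 11)*(-1180) = (132 - 11)*(-1180) = 121*(-1180) = -142780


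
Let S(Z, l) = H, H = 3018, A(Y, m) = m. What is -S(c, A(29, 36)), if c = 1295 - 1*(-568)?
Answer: -3018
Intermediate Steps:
c = 1863 (c = 1295 + 568 = 1863)
S(Z, l) = 3018
-S(c, A(29, 36)) = -1*3018 = -3018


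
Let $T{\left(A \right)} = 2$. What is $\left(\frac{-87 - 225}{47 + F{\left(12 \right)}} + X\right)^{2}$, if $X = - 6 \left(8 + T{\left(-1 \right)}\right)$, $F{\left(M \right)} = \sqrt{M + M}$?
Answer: $\frac{21249479952}{4774225} - \frac{181913472 \sqrt{6}}{4774225} \approx 4357.5$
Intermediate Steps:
$F{\left(M \right)} = \sqrt{2} \sqrt{M}$ ($F{\left(M \right)} = \sqrt{2 M} = \sqrt{2} \sqrt{M}$)
$X = -60$ ($X = - 6 \left(8 + 2\right) = \left(-6\right) 10 = -60$)
$\left(\frac{-87 - 225}{47 + F{\left(12 \right)}} + X\right)^{2} = \left(\frac{-87 - 225}{47 + \sqrt{2} \sqrt{12}} - 60\right)^{2} = \left(- \frac{312}{47 + \sqrt{2} \cdot 2 \sqrt{3}} - 60\right)^{2} = \left(- \frac{312}{47 + 2 \sqrt{6}} - 60\right)^{2} = \left(-60 - \frac{312}{47 + 2 \sqrt{6}}\right)^{2}$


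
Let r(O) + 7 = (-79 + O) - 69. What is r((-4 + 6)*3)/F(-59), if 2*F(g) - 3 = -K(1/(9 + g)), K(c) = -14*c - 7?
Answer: -7450/243 ≈ -30.658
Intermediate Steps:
r(O) = -155 + O (r(O) = -7 + ((-79 + O) - 69) = -7 + (-148 + O) = -155 + O)
K(c) = -7 - 14*c
F(g) = 5 + 7/(9 + g) (F(g) = 3/2 + (-(-7 - 14/(9 + g)))/2 = 3/2 + (7 + 14/(9 + g))/2 = 3/2 + (7/2 + 7/(9 + g)) = 5 + 7/(9 + g))
r((-4 + 6)*3)/F(-59) = (-155 + (-4 + 6)*3)/(((52 + 5*(-59))/(9 - 59))) = (-155 + 2*3)/(((52 - 295)/(-50))) = (-155 + 6)/((-1/50*(-243))) = -149/243/50 = -149*50/243 = -7450/243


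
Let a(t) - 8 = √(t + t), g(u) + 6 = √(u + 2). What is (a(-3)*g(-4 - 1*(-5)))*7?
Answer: -7*(6 - √3)*(8 + I*√6) ≈ -239.01 - 73.18*I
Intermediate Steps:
g(u) = -6 + √(2 + u) (g(u) = -6 + √(u + 2) = -6 + √(2 + u))
a(t) = 8 + √2*√t (a(t) = 8 + √(t + t) = 8 + √(2*t) = 8 + √2*√t)
(a(-3)*g(-4 - 1*(-5)))*7 = ((8 + √2*√(-3))*(-6 + √(2 + (-4 - 1*(-5)))))*7 = ((8 + √2*(I*√3))*(-6 + √(2 + (-4 + 5))))*7 = ((8 + I*√6)*(-6 + √(2 + 1)))*7 = ((8 + I*√6)*(-6 + √3))*7 = ((-6 + √3)*(8 + I*√6))*7 = 7*(-6 + √3)*(8 + I*√6)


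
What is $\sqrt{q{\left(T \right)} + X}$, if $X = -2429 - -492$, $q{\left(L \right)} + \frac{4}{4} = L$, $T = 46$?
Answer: $2 i \sqrt{473} \approx 43.497 i$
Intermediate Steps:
$q{\left(L \right)} = -1 + L$
$X = -1937$ ($X = -2429 + 492 = -1937$)
$\sqrt{q{\left(T \right)} + X} = \sqrt{\left(-1 + 46\right) - 1937} = \sqrt{45 - 1937} = \sqrt{-1892} = 2 i \sqrt{473}$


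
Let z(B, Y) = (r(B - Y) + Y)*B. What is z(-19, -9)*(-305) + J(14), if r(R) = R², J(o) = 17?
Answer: 527362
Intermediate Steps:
z(B, Y) = B*(Y + (B - Y)²) (z(B, Y) = ((B - Y)² + Y)*B = (Y + (B - Y)²)*B = B*(Y + (B - Y)²))
z(-19, -9)*(-305) + J(14) = -19*(-9 + (-19 - 1*(-9))²)*(-305) + 17 = -19*(-9 + (-19 + 9)²)*(-305) + 17 = -19*(-9 + (-10)²)*(-305) + 17 = -19*(-9 + 100)*(-305) + 17 = -19*91*(-305) + 17 = -1729*(-305) + 17 = 527345 + 17 = 527362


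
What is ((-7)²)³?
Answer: 117649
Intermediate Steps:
((-7)²)³ = 49³ = 117649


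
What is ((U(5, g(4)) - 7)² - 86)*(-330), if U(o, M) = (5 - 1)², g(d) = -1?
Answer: 1650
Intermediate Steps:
U(o, M) = 16 (U(o, M) = 4² = 16)
((U(5, g(4)) - 7)² - 86)*(-330) = ((16 - 7)² - 86)*(-330) = (9² - 86)*(-330) = (81 - 86)*(-330) = -5*(-330) = 1650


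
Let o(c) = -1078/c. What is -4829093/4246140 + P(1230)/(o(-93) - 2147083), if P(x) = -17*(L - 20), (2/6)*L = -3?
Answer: -964456579682473/847859218555740 ≈ -1.1375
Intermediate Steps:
L = -9 (L = 3*(-3) = -9)
P(x) = 493 (P(x) = -17*(-9 - 20) = -17*(-29) = 493)
-4829093/4246140 + P(1230)/(o(-93) - 2147083) = -4829093/4246140 + 493/(-1078/(-93) - 2147083) = -4829093*1/4246140 + 493/(-1078*(-1/93) - 2147083) = -4829093/4246140 + 493/(1078/93 - 2147083) = -4829093/4246140 + 493/(-199677641/93) = -4829093/4246140 + 493*(-93/199677641) = -4829093/4246140 - 45849/199677641 = -964456579682473/847859218555740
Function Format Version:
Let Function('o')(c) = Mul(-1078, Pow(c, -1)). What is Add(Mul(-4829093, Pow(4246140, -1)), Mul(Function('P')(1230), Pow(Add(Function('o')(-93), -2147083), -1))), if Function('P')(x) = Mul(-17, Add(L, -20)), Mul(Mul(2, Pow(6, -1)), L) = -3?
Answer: Rational(-964456579682473, 847859218555740) ≈ -1.1375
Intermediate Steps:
L = -9 (L = Mul(3, -3) = -9)
Function('P')(x) = 493 (Function('P')(x) = Mul(-17, Add(-9, -20)) = Mul(-17, -29) = 493)
Add(Mul(-4829093, Pow(4246140, -1)), Mul(Function('P')(1230), Pow(Add(Function('o')(-93), -2147083), -1))) = Add(Mul(-4829093, Pow(4246140, -1)), Mul(493, Pow(Add(Mul(-1078, Pow(-93, -1)), -2147083), -1))) = Add(Mul(-4829093, Rational(1, 4246140)), Mul(493, Pow(Add(Mul(-1078, Rational(-1, 93)), -2147083), -1))) = Add(Rational(-4829093, 4246140), Mul(493, Pow(Add(Rational(1078, 93), -2147083), -1))) = Add(Rational(-4829093, 4246140), Mul(493, Pow(Rational(-199677641, 93), -1))) = Add(Rational(-4829093, 4246140), Mul(493, Rational(-93, 199677641))) = Add(Rational(-4829093, 4246140), Rational(-45849, 199677641)) = Rational(-964456579682473, 847859218555740)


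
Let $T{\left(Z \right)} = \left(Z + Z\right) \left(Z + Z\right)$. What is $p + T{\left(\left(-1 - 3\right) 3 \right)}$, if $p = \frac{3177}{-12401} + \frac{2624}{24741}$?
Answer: $\frac{176678307283}{306813141} \approx 575.85$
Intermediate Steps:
$p = - \frac{46061933}{306813141}$ ($p = 3177 \left(- \frac{1}{12401}\right) + 2624 \cdot \frac{1}{24741} = - \frac{3177}{12401} + \frac{2624}{24741} = - \frac{46061933}{306813141} \approx -0.15013$)
$T{\left(Z \right)} = 4 Z^{2}$ ($T{\left(Z \right)} = 2 Z 2 Z = 4 Z^{2}$)
$p + T{\left(\left(-1 - 3\right) 3 \right)} = - \frac{46061933}{306813141} + 4 \left(\left(-1 - 3\right) 3\right)^{2} = - \frac{46061933}{306813141} + 4 \left(\left(-4\right) 3\right)^{2} = - \frac{46061933}{306813141} + 4 \left(-12\right)^{2} = - \frac{46061933}{306813141} + 4 \cdot 144 = - \frac{46061933}{306813141} + 576 = \frac{176678307283}{306813141}$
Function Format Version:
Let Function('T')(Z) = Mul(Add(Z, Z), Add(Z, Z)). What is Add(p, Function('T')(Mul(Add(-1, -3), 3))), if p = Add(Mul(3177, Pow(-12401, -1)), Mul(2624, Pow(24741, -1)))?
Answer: Rational(176678307283, 306813141) ≈ 575.85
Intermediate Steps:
p = Rational(-46061933, 306813141) (p = Add(Mul(3177, Rational(-1, 12401)), Mul(2624, Rational(1, 24741))) = Add(Rational(-3177, 12401), Rational(2624, 24741)) = Rational(-46061933, 306813141) ≈ -0.15013)
Function('T')(Z) = Mul(4, Pow(Z, 2)) (Function('T')(Z) = Mul(Mul(2, Z), Mul(2, Z)) = Mul(4, Pow(Z, 2)))
Add(p, Function('T')(Mul(Add(-1, -3), 3))) = Add(Rational(-46061933, 306813141), Mul(4, Pow(Mul(Add(-1, -3), 3), 2))) = Add(Rational(-46061933, 306813141), Mul(4, Pow(Mul(-4, 3), 2))) = Add(Rational(-46061933, 306813141), Mul(4, Pow(-12, 2))) = Add(Rational(-46061933, 306813141), Mul(4, 144)) = Add(Rational(-46061933, 306813141), 576) = Rational(176678307283, 306813141)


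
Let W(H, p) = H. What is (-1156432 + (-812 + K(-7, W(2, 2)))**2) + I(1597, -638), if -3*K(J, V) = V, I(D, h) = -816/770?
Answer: -1718660612/3465 ≈ -4.9601e+5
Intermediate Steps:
I(D, h) = -408/385 (I(D, h) = -816*1/770 = -408/385)
K(J, V) = -V/3
(-1156432 + (-812 + K(-7, W(2, 2)))**2) + I(1597, -638) = (-1156432 + (-812 - 1/3*2)**2) - 408/385 = (-1156432 + (-812 - 2/3)**2) - 408/385 = (-1156432 + (-2438/3)**2) - 408/385 = (-1156432 + 5943844/9) - 408/385 = -4464044/9 - 408/385 = -1718660612/3465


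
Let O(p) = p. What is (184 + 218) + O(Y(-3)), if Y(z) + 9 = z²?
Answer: 402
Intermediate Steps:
Y(z) = -9 + z²
(184 + 218) + O(Y(-3)) = (184 + 218) + (-9 + (-3)²) = 402 + (-9 + 9) = 402 + 0 = 402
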